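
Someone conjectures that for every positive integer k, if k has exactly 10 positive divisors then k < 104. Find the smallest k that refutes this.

k = 112

A counterexample is any positive integer k such that k has exactly 10 positive divisors but the claim fails; we check each in order.
For k = 48, 80 the conclusion holds.
k = 112: τ(112) = 10; 112 ≥ 104.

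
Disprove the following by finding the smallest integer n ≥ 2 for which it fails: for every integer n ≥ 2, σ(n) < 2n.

n = 6

n = 2: σ(2) = 3; 3 < 4.
n = 3: σ(3) = 4; 4 < 6.
n = 4: σ(4) = 7; 7 < 8.
n = 5: σ(5) = 6; 6 < 10.
n = 6: σ(6) = 12; 12 ≥ 12.
So n = 6 is the smallest counterexample.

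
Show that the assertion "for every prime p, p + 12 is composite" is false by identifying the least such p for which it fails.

p = 5

Check each prime p in order until p + 12 is prime.
For p = 2, 3 the conclusion holds.
p = 5: p + 12 = 17, prime — not composite.
So p = 5 is the smallest counterexample.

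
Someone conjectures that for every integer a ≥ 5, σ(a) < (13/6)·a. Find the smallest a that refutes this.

A counterexample is any integer a ≥ 5 such that the claim fails; we check each in order.
The first 7 eligible values, up to a = 11, all satisfy the conclusion.
a = 12: σ(12) = 28; 28 ≥ 26.

a = 12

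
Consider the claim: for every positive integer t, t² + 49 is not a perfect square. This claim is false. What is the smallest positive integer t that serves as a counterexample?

t = 24

We need the least positive integer t for which t² + 49 is a perfect square.
The first 23 eligible values, up to t = 23, all satisfy the conclusion.
t = 24: 24² + 49 = 625 = 25², a perfect square.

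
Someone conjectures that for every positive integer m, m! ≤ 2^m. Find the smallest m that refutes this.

m = 4

A counterexample is any positive integer m such that m! > 2^m; we check each in order.
m = 1: m! = 1 and 2^m = 2, so 1 ≤ 2.
m = 2: m! = 2 and 2^m = 4, so 2 ≤ 4.
m = 3: m! = 6 and 2^m = 8, so 6 ≤ 8.
m = 4: m! = 24 and 2^m = 16, so 24 > 16.
Hence m = 4 is a counterexample.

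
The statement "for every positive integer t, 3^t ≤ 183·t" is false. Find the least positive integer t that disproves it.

t = 7

We need the least positive integer t for which 3^t > 183·t.
The first 6 eligible values, up to t = 6, all satisfy the conclusion.
t = 7: 3^t = 2187 and 183·t = 1281, so 2187 > 1281.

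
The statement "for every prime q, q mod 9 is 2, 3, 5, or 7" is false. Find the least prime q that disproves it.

The first 5 eligible values, up to q = 11, all satisfy the conclusion.
q = 13: 13 mod 9 = 4 — not in {2, 3, 5, 7}.
Thus q = 13 disproves the claim, and no smaller q works.

q = 13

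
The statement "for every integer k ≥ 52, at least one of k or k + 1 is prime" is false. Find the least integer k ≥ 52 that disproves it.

We need the least integer k ≥ 52 for which k, k + 1 are both composite.
For k = 52, 53 the conclusion holds.
k = 54: 54 = 2 × 27; 55 = 5 × 11 — both composite.

k = 54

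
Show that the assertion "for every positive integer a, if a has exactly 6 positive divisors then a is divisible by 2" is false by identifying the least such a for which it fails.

We need the least positive integer a for which a has exactly 6 positive divisors but a is not divisible by 2.
a = 12: τ(12) = 6; 12 mod 2 = 0.
a = 18: τ(18) = 6; 18 mod 2 = 0.
a = 20: τ(20) = 6; 20 mod 2 = 0.
a = 28: τ(28) = 6; 28 mod 2 = 0.
a = 32: τ(32) = 6; 32 mod 2 = 0.
a = 44: τ(44) = 6; 44 mod 2 = 0.
a = 45: τ(45) = 6; 45 mod 2 = 1.

a = 45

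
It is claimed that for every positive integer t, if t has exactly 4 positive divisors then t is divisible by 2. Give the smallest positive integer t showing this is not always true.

We need the least positive integer t for which t has exactly 4 positive divisors but t is not divisible by 2.
t = 6: τ(6) = 4; 6 mod 2 = 0.
t = 8: τ(8) = 4; 8 mod 2 = 0.
t = 10: τ(10) = 4; 10 mod 2 = 0.
t = 14: τ(14) = 4; 14 mod 2 = 0.
t = 15: τ(15) = 4; 15 mod 2 = 1.

t = 15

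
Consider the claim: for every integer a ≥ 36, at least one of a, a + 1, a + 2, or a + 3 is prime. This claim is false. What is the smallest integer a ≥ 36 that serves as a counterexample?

a = 48

Check each integer a ≥ 36 in order until a, a + 1, a + 2, a + 3 are all composite.
For a = 36, 37, 38, 39, …, 45, 46, 47 the conclusion holds.
a = 48: 48 = 2 × 24; 49 = 7 × 7; 50 = 2 × 25; 51 = 3 × 17 — all composite.
So a = 48 is the smallest counterexample.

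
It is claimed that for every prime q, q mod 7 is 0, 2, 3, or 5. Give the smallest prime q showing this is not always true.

The first 4 eligible values, up to q = 7, all satisfy the conclusion.
q = 11: 11 mod 7 = 4 — not in {0, 2, 3, 5}.

q = 11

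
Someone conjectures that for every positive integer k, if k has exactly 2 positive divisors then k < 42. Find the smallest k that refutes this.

Check each positive integer k in order until k has exactly 2 positive divisors but the claim fails.
For k = 2, 3, 5, 7, …, 31, 37, 41 the conclusion holds.
k = 43: τ(43) = 2; 43 ≥ 42.

k = 43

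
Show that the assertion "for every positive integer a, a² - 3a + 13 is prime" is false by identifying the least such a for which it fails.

a = 12

We need the least positive integer a for which a² - 3a + 13 is not prime.
For a = 1, 2, 3, 4, …, 9, 10, 11 the conclusion holds.
a = 12: a² - 3a + 13 = 121 = 11 × 11, composite.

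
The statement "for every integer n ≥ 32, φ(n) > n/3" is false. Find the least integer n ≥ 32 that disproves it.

n = 36

We need the least integer n ≥ 32 for which the claim fails.
The first 4 eligible values, up to n = 35, all satisfy the conclusion.
n = 36: φ(36) = 12 and 36/3 = 12, so φ(36) ≤ 36/3.
So n = 36 is the smallest counterexample.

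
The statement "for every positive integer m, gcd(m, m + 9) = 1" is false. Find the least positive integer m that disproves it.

For m = 1, 2 the conclusion holds.
m = 3: gcd(3, 12) = 3.

m = 3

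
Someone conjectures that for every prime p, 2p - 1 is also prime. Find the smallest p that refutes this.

p = 5

A counterexample is any prime p such that 2p - 1 is not prime; we check each in order.
For p = 2, 3 the conclusion holds.
p = 5: 2p - 1 = 9 = 3 × 3, not prime.
So p = 5 is the smallest counterexample.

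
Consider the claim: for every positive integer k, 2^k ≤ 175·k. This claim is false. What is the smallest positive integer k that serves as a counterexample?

k = 11

Check each positive integer k in order until 2^k > 175·k.
The first 10 eligible values, up to k = 10, all satisfy the conclusion.
k = 11: 2^k = 2048 and 175·k = 1925, so 2048 > 1925.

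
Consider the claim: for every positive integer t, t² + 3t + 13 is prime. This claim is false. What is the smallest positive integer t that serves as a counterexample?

A counterexample is any positive integer t such that t² + 3t + 13 is not prime; we check each in order.
For t = 1, 2, 3, 4, 5, 6, 7, 8 the conclusion holds.
t = 9: t² + 3t + 13 = 121 = 11 × 11, composite.

t = 9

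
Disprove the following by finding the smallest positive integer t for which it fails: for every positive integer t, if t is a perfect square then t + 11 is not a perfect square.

t = 25

A counterexample is any positive integer t such that t is a perfect square but t + 11 is a perfect square; we check each in order.
For t = 1, 4, 9, 16 the conclusion holds.
t = 25: 25 = 5² and 25 + 11 = 36 = 6².
Thus t = 25 disproves the claim, and no smaller t works.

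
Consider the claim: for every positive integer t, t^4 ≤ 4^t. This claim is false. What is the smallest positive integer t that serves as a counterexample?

t = 3

For t = 1, 2 the conclusion holds.
t = 3: t^4 = 81 and 4^t = 64, so 81 > 64.
So t = 3 is the smallest counterexample.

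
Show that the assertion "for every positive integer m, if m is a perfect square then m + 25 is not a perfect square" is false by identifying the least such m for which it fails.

m = 144

Check each positive integer m in order until m is a perfect square but m + 25 is a perfect square.
For m = 1, 4, 9, 16, …, 81, 100, 121 the conclusion holds.
m = 144: 144 = 12² and 144 + 25 = 169 = 13².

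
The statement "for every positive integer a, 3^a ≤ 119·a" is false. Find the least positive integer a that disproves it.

a = 6

a = 1: 3^a = 3 and 119·a = 119, so 3 ≤ 119.
a = 2: 3^a = 9 and 119·a = 238, so 9 ≤ 238.
a = 3: 3^a = 27 and 119·a = 357, so 27 ≤ 357.
a = 4: 3^a = 81 and 119·a = 476, so 81 ≤ 476.
a = 5: 3^a = 243 and 119·a = 595, so 243 ≤ 595.
a = 6: 3^a = 729 and 119·a = 714, so 729 > 714.
Thus a = 6 disproves the claim, and no smaller a works.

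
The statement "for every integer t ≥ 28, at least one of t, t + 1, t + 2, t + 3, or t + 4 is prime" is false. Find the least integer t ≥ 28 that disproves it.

Check each integer t ≥ 28 in order until t, t + 1, t + 2, t + 3, t + 4 are all composite.
t = 28: 29 is prime.
t = 29: 29 is prime.
t = 30: 31 is prime.
t = 31: 31 is prime.
t = 32: 32 = 2 × 16; 33 = 3 × 11; 34 = 2 × 17; 35 = 5 × 7; 36 = 2 × 18 — all composite.
Hence t = 32 is a counterexample.

t = 32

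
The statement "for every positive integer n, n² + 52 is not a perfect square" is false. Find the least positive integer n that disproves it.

A counterexample is any positive integer n such that n² + 52 is a perfect square; we check each in order.
The first 11 eligible values, up to n = 11, all satisfy the conclusion.
n = 12: 12² + 52 = 196 = 14², a perfect square.
Hence n = 12 is a counterexample.

n = 12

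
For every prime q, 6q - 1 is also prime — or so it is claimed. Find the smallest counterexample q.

A counterexample is any prime q such that 6q - 1 is not prime; we check each in order.
For q = 2, 3, 5, 7 the conclusion holds.
q = 11: 6q - 1 = 65 = 5 × 13, not prime.
So q = 11 is the smallest counterexample.

q = 11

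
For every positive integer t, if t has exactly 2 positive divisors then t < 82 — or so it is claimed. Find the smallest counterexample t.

t = 83

We need the least positive integer t for which t has exactly 2 positive divisors but the claim fails.
For t = 2, 3, 5, 7, …, 71, 73, 79 the conclusion holds.
t = 83: τ(83) = 2; 83 ≥ 82.
Hence t = 83 is a counterexample.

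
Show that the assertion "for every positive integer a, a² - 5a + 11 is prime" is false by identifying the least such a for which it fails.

a = 7

We need the least positive integer a for which a² - 5a + 11 is not prime.
The first 6 eligible values, up to a = 6, all satisfy the conclusion.
a = 7: a² - 5a + 11 = 25 = 5 × 5, composite.
Hence a = 7 is a counterexample.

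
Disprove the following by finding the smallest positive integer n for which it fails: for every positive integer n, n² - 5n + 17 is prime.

We need the least positive integer n for which n² - 5n + 17 is not prime.
For n = 1, 2, 3, 4, …, 10, 11, 12 the conclusion holds.
n = 13: n² - 5n + 17 = 121 = 11 × 11, composite.
Thus n = 13 disproves the claim, and no smaller n works.

n = 13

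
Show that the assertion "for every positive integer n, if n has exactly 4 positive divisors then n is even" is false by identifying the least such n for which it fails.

n = 6: divisors of 6: 1, 2, 3, 6; 6 is even.
n = 8: divisors of 8: 1, 2, 4, 8; 8 is even.
n = 10: divisors of 10: 1, 2, 5, 10; 10 is even.
n = 14: divisors of 14: 1, 2, 7, 14; 14 is even.
n = 15: divisors of 15: 1, 3, 5, 15; 15 is odd.
So n = 15 is the smallest counterexample.

n = 15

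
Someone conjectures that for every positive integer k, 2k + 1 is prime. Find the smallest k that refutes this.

Check each positive integer k in order until 2k + 1 is not prime.
k = 1: 2k + 1 = 3, prime.
k = 2: 2k + 1 = 5, prime.
k = 3: 2k + 1 = 7, prime.
k = 4: 2k + 1 = 9 = 3 × 3, composite.

k = 4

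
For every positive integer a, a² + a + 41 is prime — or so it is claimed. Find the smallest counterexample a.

We need the least positive integer a for which a² + a + 41 is not prime.
For a = 1, 2, 3, 4, …, 37, 38, 39 the conclusion holds.
a = 40: a² + a + 41 = 1681 = 41 × 41, composite.
So a = 40 is the smallest counterexample.

a = 40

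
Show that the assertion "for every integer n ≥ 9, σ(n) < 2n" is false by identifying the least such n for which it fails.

n = 12

Check each integer n ≥ 9 in order until the claim fails.
n = 9: σ(9) = 13; 13 < 18.
n = 10: σ(10) = 18; 18 < 20.
n = 11: σ(11) = 12; 12 < 22.
n = 12: σ(12) = 28; 28 ≥ 24.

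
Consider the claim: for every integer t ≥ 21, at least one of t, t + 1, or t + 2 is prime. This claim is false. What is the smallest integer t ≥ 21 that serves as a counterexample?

A counterexample is any integer t ≥ 21 such that t, t + 1, t + 2 are all composite; we check each in order.
For t = 21, 22, 23 the conclusion holds.
t = 24: 24 = 2 × 12; 25 = 5 × 5; 26 = 2 × 13 — all composite.
Hence t = 24 is a counterexample.

t = 24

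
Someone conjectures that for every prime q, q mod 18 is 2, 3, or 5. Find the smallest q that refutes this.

For q = 2, 3, 5 the conclusion holds.
q = 7: 7 mod 18 = 7 — not in {2, 3, 5}.
Hence q = 7 is a counterexample.

q = 7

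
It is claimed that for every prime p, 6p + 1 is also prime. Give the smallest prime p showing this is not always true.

A counterexample is any prime p such that 6p + 1 is not prime; we check each in order.
p = 2: 6p + 1 = 13, prime.
p = 3: 6p + 1 = 19, prime.
p = 5: 6p + 1 = 31, prime.
p = 7: 6p + 1 = 43, prime.
p = 11: 6p + 1 = 67, prime.
p = 13: 6p + 1 = 79, prime.
p = 17: 6p + 1 = 103, prime.
p = 19: 6p + 1 = 115 = 5 × 23, not prime.

p = 19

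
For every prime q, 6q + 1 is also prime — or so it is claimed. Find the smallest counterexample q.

Check each prime q in order until 6q + 1 is not prime.
For q = 2, 3, 5, 7, 11, 13, 17 the conclusion holds.
q = 19: 6q + 1 = 115 = 5 × 23, not prime.

q = 19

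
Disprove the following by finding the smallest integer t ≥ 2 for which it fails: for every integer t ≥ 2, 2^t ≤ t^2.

We need the least integer t ≥ 2 for which 2^t > t^2.
For t = 2, 3, 4 the conclusion holds.
t = 5: 2^t = 32 and t^2 = 25, so 32 > 25.
Hence t = 5 is a counterexample.

t = 5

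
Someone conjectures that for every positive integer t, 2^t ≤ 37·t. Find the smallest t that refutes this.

t = 9

We need the least positive integer t for which 2^t > 37·t.
t = 1: 2^t = 2 and 37·t = 37, so 2 ≤ 37.
t = 2: 2^t = 4 and 37·t = 74, so 4 ≤ 74.
t = 3: 2^t = 8 and 37·t = 111, so 8 ≤ 111.
t = 4: 2^t = 16 and 37·t = 148, so 16 ≤ 148.
t = 5: 2^t = 32 and 37·t = 185, so 32 ≤ 185.
t = 6: 2^t = 64 and 37·t = 222, so 64 ≤ 222.
t = 7: 2^t = 128 and 37·t = 259, so 128 ≤ 259.
t = 8: 2^t = 256 and 37·t = 296, so 256 ≤ 296.
t = 9: 2^t = 512 and 37·t = 333, so 512 > 333.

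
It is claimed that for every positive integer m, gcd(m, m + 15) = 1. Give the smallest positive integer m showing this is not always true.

m = 3

For m = 1, 2 the conclusion holds.
m = 3: gcd(3, 18) = 3.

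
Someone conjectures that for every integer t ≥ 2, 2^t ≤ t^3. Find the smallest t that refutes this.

t = 10

Check each integer t ≥ 2 in order until 2^t > t^3.
t = 2: 2^t = 4 and t^3 = 8, so 4 ≤ 8.
t = 3: 2^t = 8 and t^3 = 27, so 8 ≤ 27.
t = 4: 2^t = 16 and t^3 = 64, so 16 ≤ 64.
t = 5: 2^t = 32 and t^3 = 125, so 32 ≤ 125.
t = 6: 2^t = 64 and t^3 = 216, so 64 ≤ 216.
t = 7: 2^t = 128 and t^3 = 343, so 128 ≤ 343.
t = 8: 2^t = 256 and t^3 = 512, so 256 ≤ 512.
t = 9: 2^t = 512 and t^3 = 729, so 512 ≤ 729.
t = 10: 2^t = 1024 and t^3 = 1000, so 1024 > 1000.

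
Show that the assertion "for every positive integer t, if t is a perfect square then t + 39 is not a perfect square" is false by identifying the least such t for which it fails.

Check each positive integer t in order until t is a perfect square but t + 39 is a perfect square.
The first 4 eligible values, up to t = 16, all satisfy the conclusion.
t = 25: 25 = 5² and 25 + 39 = 64 = 8².

t = 25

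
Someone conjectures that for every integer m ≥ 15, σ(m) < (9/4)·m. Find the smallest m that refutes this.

We need the least integer m ≥ 15 for which the claim fails.
For m = 15, 16, 17, 18, 19, 20, 21, 22, 23 the conclusion holds.
m = 24: σ(24) = 60; 60 ≥ 54.

m = 24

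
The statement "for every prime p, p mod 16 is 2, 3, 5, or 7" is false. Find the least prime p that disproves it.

A counterexample is any prime p such that the claim fails; we check each in order.
p = 2: 2 mod 16 = 2.
p = 3: 3 mod 16 = 3.
p = 5: 5 mod 16 = 5.
p = 7: 7 mod 16 = 7.
p = 11: 11 mod 16 = 11 — not in {2, 3, 5, 7}.

p = 11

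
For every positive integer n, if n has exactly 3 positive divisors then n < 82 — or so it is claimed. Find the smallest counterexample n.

n = 4: τ(4) = 3; 4 < 82.
n = 9: τ(9) = 3; 9 < 82.
n = 25: τ(25) = 3; 25 < 82.
n = 49: τ(49) = 3; 49 < 82.
n = 121: τ(121) = 3; 121 ≥ 82.
Thus n = 121 disproves the claim, and no smaller n works.

n = 121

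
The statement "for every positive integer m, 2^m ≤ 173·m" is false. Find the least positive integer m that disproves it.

We need the least positive integer m for which 2^m > 173·m.
For m = 1, 2, 3, 4, 5, 6, 7, 8, 9, 10 the conclusion holds.
m = 11: 2^m = 2048 and 173·m = 1903, so 2048 > 1903.
So m = 11 is the smallest counterexample.

m = 11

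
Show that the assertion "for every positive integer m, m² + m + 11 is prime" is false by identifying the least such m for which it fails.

m = 10

A counterexample is any positive integer m such that m² + m + 11 is not prime; we check each in order.
For m = 1, 2, 3, 4, 5, 6, 7, 8, 9 the conclusion holds.
m = 10: m² + m + 11 = 121 = 11 × 11, composite.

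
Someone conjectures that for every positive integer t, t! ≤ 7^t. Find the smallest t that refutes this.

For t = 1, 2, 3, 4, …, 14, 15, 16 the conclusion holds.
t = 17: t! = 355687428096000 and 7^t = 232630513987207, so 355687428096000 > 232630513987207.
Hence t = 17 is a counterexample.

t = 17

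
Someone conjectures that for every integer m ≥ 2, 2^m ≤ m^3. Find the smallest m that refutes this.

We need the least integer m ≥ 2 for which 2^m > m^3.
m = 2: 2^m = 4 and m^3 = 8, so 4 ≤ 8.
m = 3: 2^m = 8 and m^3 = 27, so 8 ≤ 27.
m = 4: 2^m = 16 and m^3 = 64, so 16 ≤ 64.
m = 5: 2^m = 32 and m^3 = 125, so 32 ≤ 125.
m = 6: 2^m = 64 and m^3 = 216, so 64 ≤ 216.
m = 7: 2^m = 128 and m^3 = 343, so 128 ≤ 343.
m = 8: 2^m = 256 and m^3 = 512, so 256 ≤ 512.
m = 9: 2^m = 512 and m^3 = 729, so 512 ≤ 729.
m = 10: 2^m = 1024 and m^3 = 1000, so 1024 > 1000.
So m = 10 is the smallest counterexample.

m = 10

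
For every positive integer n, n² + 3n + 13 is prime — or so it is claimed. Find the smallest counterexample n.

n = 9

A counterexample is any positive integer n such that n² + 3n + 13 is not prime; we check each in order.
For n = 1, 2, 3, 4, 5, 6, 7, 8 the conclusion holds.
n = 9: n² + 3n + 13 = 121 = 11 × 11, composite.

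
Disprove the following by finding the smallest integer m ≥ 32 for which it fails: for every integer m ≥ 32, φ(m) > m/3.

m = 32: φ(32) = 16 and 32/3 = 32/3, so φ(32) > 32/3.
m = 33: φ(33) = 20 and 33/3 = 11, so φ(33) > 33/3.
m = 34: φ(34) = 16 and 34/3 = 34/3, so φ(34) > 34/3.
m = 35: φ(35) = 24 and 35/3 = 35/3, so φ(35) > 35/3.
m = 36: φ(36) = 12 and 36/3 = 12, so φ(36) ≤ 36/3.

m = 36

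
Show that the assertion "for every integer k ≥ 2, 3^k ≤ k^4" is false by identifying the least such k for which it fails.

A counterexample is any integer k ≥ 2 such that 3^k > k^4; we check each in order.
The first 6 eligible values, up to k = 7, all satisfy the conclusion.
k = 8: 3^k = 6561 and k^4 = 4096, so 6561 > 4096.
Thus k = 8 disproves the claim, and no smaller k works.

k = 8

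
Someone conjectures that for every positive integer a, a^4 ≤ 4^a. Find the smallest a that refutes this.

We need the least positive integer a for which a^4 > 4^a.
a = 1: a^4 = 1 and 4^a = 4, so 1 ≤ 4.
a = 2: a^4 = 16 and 4^a = 16, so 16 ≤ 16.
a = 3: a^4 = 81 and 4^a = 64, so 81 > 64.

a = 3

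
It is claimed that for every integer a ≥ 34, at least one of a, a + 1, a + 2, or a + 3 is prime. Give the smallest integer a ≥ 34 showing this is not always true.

a = 48

We need the least integer a ≥ 34 for which a, a + 1, a + 2, a + 3 are all composite.
The first 14 eligible values, up to a = 47, all satisfy the conclusion.
a = 48: 48 = 2 × 24; 49 = 7 × 7; 50 = 2 × 25; 51 = 3 × 17 — all composite.
Hence a = 48 is a counterexample.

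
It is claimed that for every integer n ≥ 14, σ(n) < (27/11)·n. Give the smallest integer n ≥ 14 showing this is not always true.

We need the least integer n ≥ 14 for which the claim fails.
The first 10 eligible values, up to n = 23, all satisfy the conclusion.
n = 24: σ(24) = 60; 60 ≥ 648/11.

n = 24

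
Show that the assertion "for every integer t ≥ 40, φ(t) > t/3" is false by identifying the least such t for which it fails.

t = 42

For t = 40, 41 the conclusion holds.
t = 42: φ(42) = 12 and 42/3 = 14, so φ(42) ≤ 42/3.
Hence t = 42 is a counterexample.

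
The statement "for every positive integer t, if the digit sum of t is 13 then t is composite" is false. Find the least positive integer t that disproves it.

Check each positive integer t in order until the digit sum of t is 13 but t is prime.
t = 49: digit sum 13; 49 is composite.
t = 58: digit sum 13; 58 is composite.
t = 67: digit sum 13; 67 is prime, not composite.

t = 67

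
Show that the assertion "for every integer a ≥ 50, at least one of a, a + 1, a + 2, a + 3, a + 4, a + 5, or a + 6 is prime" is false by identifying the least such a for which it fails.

a = 90

A counterexample is any integer a ≥ 50 such that a, a + 1, a + 2, a + 3, a + 4, a + 5, a + 6 are all composite; we check each in order.
For a = 50, 51, 52, 53, …, 87, 88, 89 the conclusion holds.
a = 90: 90 = 2 × 45; 91 = 7 × 13; 92 = 2 × 46; 93 = 3 × 31; 94 = 2 × 47; 95 = 5 × 19; 96 = 2 × 48 — all composite.
So a = 90 is the smallest counterexample.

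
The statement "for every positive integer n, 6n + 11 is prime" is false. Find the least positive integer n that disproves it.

n = 4

We need the least positive integer n for which 6n + 11 is not prime.
n = 1: 6n + 11 = 17, prime.
n = 2: 6n + 11 = 23, prime.
n = 3: 6n + 11 = 29, prime.
n = 4: 6n + 11 = 35 = 5 × 7, composite.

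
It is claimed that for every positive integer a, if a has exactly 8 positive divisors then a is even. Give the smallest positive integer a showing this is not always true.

We need the least positive integer a for which a has exactly 8 positive divisors but a is odd.
The first 12 eligible values, up to a = 104, all satisfy the conclusion.
a = 105: divisors of 105: 1, 3, 5, 7, 15, 21, 35, 105; 105 is odd.
So a = 105 is the smallest counterexample.

a = 105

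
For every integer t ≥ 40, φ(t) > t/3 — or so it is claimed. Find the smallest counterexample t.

A counterexample is any integer t ≥ 40 such that the claim fails; we check each in order.
For t = 40, 41 the conclusion holds.
t = 42: φ(42) = 12 and 42/3 = 14, so φ(42) ≤ 42/3.
So t = 42 is the smallest counterexample.

t = 42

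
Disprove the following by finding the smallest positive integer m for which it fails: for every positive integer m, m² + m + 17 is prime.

m = 16

A counterexample is any positive integer m such that m² + m + 17 is not prime; we check each in order.
The first 15 eligible values, up to m = 15, all satisfy the conclusion.
m = 16: m² + m + 17 = 289 = 17 × 17, composite.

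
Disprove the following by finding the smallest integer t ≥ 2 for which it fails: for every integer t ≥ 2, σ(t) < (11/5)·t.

t = 12

We need the least integer t ≥ 2 for which the claim fails.
For t = 2, 3, 4, 5, 6, 7, 8, 9, 10, 11 the conclusion holds.
t = 12: σ(12) = 28; 28 ≥ 132/5.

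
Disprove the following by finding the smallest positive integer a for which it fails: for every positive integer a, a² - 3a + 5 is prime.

a = 4

Check each positive integer a in order until a² - 3a + 5 is not prime.
For a = 1, 2, 3 the conclusion holds.
a = 4: a² - 3a + 5 = 9 = 3 × 3, composite.
Hence a = 4 is a counterexample.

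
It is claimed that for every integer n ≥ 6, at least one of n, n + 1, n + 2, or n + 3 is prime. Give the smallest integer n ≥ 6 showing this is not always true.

n = 24

For n = 6, 7, 8, 9, …, 21, 22, 23 the conclusion holds.
n = 24: 24 = 2 × 12; 25 = 5 × 5; 26 = 2 × 13; 27 = 3 × 9 — all composite.
So n = 24 is the smallest counterexample.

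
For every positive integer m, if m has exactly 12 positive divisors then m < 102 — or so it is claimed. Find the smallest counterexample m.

For m = 60, 72, 84, 90, 96 the conclusion holds.
m = 108: τ(108) = 12; 108 ≥ 102.
So m = 108 is the smallest counterexample.

m = 108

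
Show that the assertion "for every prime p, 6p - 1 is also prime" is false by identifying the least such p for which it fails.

We need the least prime p for which 6p - 1 is not prime.
For p = 2, 3, 5, 7 the conclusion holds.
p = 11: 6p - 1 = 65 = 5 × 13, not prime.
Thus p = 11 disproves the claim, and no smaller p works.

p = 11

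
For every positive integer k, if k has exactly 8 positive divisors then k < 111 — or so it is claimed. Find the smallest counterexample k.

We need the least positive integer k for which k has exactly 8 positive divisors but the claim fails.
For k = 24, 30, 40, 42, …, 104, 105, 110 the conclusion holds.
k = 114: τ(114) = 8; 114 ≥ 111.
Hence k = 114 is a counterexample.

k = 114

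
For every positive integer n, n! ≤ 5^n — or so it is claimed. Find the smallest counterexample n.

n = 12

Check each positive integer n in order until n! > 5^n.
The first 11 eligible values, up to n = 11, all satisfy the conclusion.
n = 12: n! = 479001600 and 5^n = 244140625, so 479001600 > 244140625.
So n = 12 is the smallest counterexample.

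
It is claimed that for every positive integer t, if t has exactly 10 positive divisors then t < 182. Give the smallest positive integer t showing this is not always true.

The first 5 eligible values, up to t = 176, all satisfy the conclusion.
t = 208: τ(208) = 10; 208 ≥ 182.

t = 208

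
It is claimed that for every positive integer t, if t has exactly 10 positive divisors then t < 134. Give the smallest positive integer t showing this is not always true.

t = 162

Check each positive integer t in order until t has exactly 10 positive divisors but the claim fails.
t = 48: τ(48) = 10; 48 < 134.
t = 80: τ(80) = 10; 80 < 134.
t = 112: τ(112) = 10; 112 < 134.
t = 162: τ(162) = 10; 162 ≥ 134.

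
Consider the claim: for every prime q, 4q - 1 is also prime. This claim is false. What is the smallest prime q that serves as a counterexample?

q = 7

Check each prime q in order until 4q - 1 is not prime.
For q = 2, 3, 5 the conclusion holds.
q = 7: 4q - 1 = 27 = 3 × 9, not prime.
Thus q = 7 disproves the claim, and no smaller q works.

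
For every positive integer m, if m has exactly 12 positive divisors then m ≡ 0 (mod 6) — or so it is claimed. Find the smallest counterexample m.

m = 140

A counterexample is any positive integer m such that m has exactly 12 positive divisors but the claim fails; we check each in order.
The first 8 eligible values, up to m = 132, all satisfy the conclusion.
m = 140: τ(140) = 12; 140 ≡ 2 (mod 6).
Thus m = 140 disproves the claim, and no smaller m works.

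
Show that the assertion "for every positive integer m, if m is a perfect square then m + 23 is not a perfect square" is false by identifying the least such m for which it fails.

We need the least positive integer m for which m is a perfect square but m + 23 is a perfect square.
For m = 1, 4, 9, 16, 25, 36, 49, 64, 81, 100 the conclusion holds.
m = 121: 121 = 11² and 121 + 23 = 144 = 12².
So m = 121 is the smallest counterexample.

m = 121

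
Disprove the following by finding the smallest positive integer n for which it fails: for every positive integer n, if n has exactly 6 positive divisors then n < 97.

The first 14 eligible values, up to n = 92, all satisfy the conclusion.
n = 98: τ(98) = 6; 98 ≥ 97.
Hence n = 98 is a counterexample.

n = 98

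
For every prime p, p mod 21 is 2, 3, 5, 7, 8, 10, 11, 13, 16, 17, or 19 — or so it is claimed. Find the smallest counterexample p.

p = 41

We need the least prime p for which the claim fails.
For p = 2, 3, 5, 7, …, 29, 31, 37 the conclusion holds.
p = 41: 41 mod 21 = 20 — not in {2, 3, 5, 7, 8, 10, 11, 13, 16, 17, 19}.
Hence p = 41 is a counterexample.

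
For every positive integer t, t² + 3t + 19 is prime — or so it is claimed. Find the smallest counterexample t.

t = 15

A counterexample is any positive integer t such that t² + 3t + 19 is not prime; we check each in order.
For t = 1, 2, 3, 4, …, 12, 13, 14 the conclusion holds.
t = 15: t² + 3t + 19 = 289 = 17 × 17, composite.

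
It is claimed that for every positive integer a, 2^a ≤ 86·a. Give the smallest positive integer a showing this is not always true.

a = 10

For a = 1, 2, 3, 4, 5, 6, 7, 8, 9 the conclusion holds.
a = 10: 2^a = 1024 and 86·a = 860, so 1024 > 860.
Thus a = 10 disproves the claim, and no smaller a works.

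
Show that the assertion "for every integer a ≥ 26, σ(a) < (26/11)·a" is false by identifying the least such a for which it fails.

Check each integer a ≥ 26 in order until the claim fails.
For a = 26, 27, 28, 29 the conclusion holds.
a = 30: σ(30) = 72; 72 ≥ 780/11.

a = 30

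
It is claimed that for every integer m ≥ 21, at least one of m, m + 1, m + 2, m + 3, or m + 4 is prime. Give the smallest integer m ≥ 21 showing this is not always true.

m = 21: 23 is prime.
m = 22: 23 is prime.
m = 23: 23 is prime.
m = 24: 24 = 2 × 12; 25 = 5 × 5; 26 = 2 × 13; 27 = 3 × 9; 28 = 2 × 14 — all composite.

m = 24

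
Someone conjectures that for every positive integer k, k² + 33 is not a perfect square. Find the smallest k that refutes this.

k = 4

k = 1: 1² + 33 = 34, not a perfect square.
k = 2: 2² + 33 = 37, not a perfect square.
k = 3: 3² + 33 = 42, not a perfect square.
k = 4: 4² + 33 = 49 = 7², a perfect square.
Thus k = 4 disproves the claim, and no smaller k works.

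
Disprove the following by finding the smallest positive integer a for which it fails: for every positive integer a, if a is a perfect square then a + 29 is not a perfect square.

a = 196

We need the least positive integer a for which a is a perfect square but a + 29 is a perfect square.
For a = 1, 4, 9, 16, …, 121, 144, 169 the conclusion holds.
a = 196: 196 = 14² and 196 + 29 = 225 = 15².
So a = 196 is the smallest counterexample.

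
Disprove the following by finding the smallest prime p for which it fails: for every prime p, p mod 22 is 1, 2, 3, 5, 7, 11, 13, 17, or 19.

For p = 2, 3, 5, 7, 11, 13, 17, 19, 23, 29 the conclusion holds.
p = 31: 31 mod 22 = 9 — not in {1, 2, 3, 5, 7, 11, 13, 17, 19}.
Thus p = 31 disproves the claim, and no smaller p works.

p = 31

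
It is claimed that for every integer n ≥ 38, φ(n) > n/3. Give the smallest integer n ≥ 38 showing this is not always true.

A counterexample is any integer n ≥ 38 such that the claim fails; we check each in order.
n = 38: φ(38) = 18 and 38/3 = 38/3, so φ(38) > 38/3.
n = 39: φ(39) = 24 and 39/3 = 13, so φ(39) > 39/3.
n = 40: φ(40) = 16 and 40/3 = 40/3, so φ(40) > 40/3.
n = 41: φ(41) = 40 and 41/3 = 41/3, so φ(41) > 41/3.
n = 42: φ(42) = 12 and 42/3 = 14, so φ(42) ≤ 42/3.

n = 42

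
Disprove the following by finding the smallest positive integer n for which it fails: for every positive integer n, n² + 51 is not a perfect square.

Check each positive integer n in order until n² + 51 is a perfect square.
For n = 1, 2, 3, 4, 5, 6 the conclusion holds.
n = 7: 7² + 51 = 100 = 10², a perfect square.
Thus n = 7 disproves the claim, and no smaller n works.

n = 7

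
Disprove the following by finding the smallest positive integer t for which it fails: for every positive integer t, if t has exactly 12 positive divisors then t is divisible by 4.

A counterexample is any positive integer t such that t has exactly 12 positive divisors but t is not divisible by 4; we check each in order.
For t = 60, 72, 84 the conclusion holds.
t = 90: τ(90) = 12; 90 mod 4 = 2.
Thus t = 90 disproves the claim, and no smaller t works.

t = 90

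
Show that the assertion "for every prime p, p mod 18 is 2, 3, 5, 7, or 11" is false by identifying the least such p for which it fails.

p = 13

Check each prime p in order until the claim fails.
p = 2: 2 mod 18 = 2.
p = 3: 3 mod 18 = 3.
p = 5: 5 mod 18 = 5.
p = 7: 7 mod 18 = 7.
p = 11: 11 mod 18 = 11.
p = 13: 13 mod 18 = 13 — not in {2, 3, 5, 7, 11}.
So p = 13 is the smallest counterexample.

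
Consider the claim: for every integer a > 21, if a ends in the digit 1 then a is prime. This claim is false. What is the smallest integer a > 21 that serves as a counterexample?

a = 51

We need the least integer a > 21 for which a ends in the digit 1 but a is not prime.
a = 31: 31 ends in 1 and is prime.
a = 41: 41 ends in 1 and is prime.
a = 51: 51 ends in 1; 51 = 3 × 17, composite.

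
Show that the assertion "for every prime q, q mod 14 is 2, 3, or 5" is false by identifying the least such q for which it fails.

Check each prime q in order until the claim fails.
For q = 2, 3, 5 the conclusion holds.
q = 7: 7 mod 14 = 7 — not in {2, 3, 5}.

q = 7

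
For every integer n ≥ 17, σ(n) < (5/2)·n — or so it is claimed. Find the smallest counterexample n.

n = 24

Check each integer n ≥ 17 in order until the claim fails.
The first 7 eligible values, up to n = 23, all satisfy the conclusion.
n = 24: σ(24) = 60; 60 ≥ 60.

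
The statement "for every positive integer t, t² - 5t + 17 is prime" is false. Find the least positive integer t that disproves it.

A counterexample is any positive integer t such that t² - 5t + 17 is not prime; we check each in order.
The first 12 eligible values, up to t = 12, all satisfy the conclusion.
t = 13: t² - 5t + 17 = 121 = 11 × 11, composite.

t = 13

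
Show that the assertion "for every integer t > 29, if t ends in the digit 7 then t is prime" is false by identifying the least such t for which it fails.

t = 57

We need the least integer t > 29 for which t ends in the digit 7 but t is not prime.
For t = 37, 47 the conclusion holds.
t = 57: 57 ends in 7; 57 = 3 × 19, composite.
Hence t = 57 is a counterexample.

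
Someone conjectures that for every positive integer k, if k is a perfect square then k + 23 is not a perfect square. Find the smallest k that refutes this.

k = 121

Check each positive integer k in order until k is a perfect square but k + 23 is a perfect square.
For k = 1, 4, 9, 16, 25, 36, 49, 64, 81, 100 the conclusion holds.
k = 121: 121 = 11² and 121 + 23 = 144 = 12².
Thus k = 121 disproves the claim, and no smaller k works.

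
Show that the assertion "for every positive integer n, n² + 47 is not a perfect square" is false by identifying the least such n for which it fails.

Check each positive integer n in order until n² + 47 is a perfect square.
For n = 1, 2, 3, 4, …, 20, 21, 22 the conclusion holds.
n = 23: 23² + 47 = 576 = 24², a perfect square.

n = 23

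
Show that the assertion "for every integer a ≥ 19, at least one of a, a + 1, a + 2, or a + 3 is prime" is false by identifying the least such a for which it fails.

a = 24

A counterexample is any integer a ≥ 19 such that a, a + 1, a + 2, a + 3 are all composite; we check each in order.
The first 5 eligible values, up to a = 23, all satisfy the conclusion.
a = 24: 24 = 2 × 12; 25 = 5 × 5; 26 = 2 × 13; 27 = 3 × 9 — all composite.
Thus a = 24 disproves the claim, and no smaller a works.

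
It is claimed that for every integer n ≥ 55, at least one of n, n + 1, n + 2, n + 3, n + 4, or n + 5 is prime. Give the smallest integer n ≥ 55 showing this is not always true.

n = 90

Check each integer n ≥ 55 in order until n, n + 1, n + 2, n + 3, n + 4, n + 5 are all composite.
The first 35 eligible values, up to n = 89, all satisfy the conclusion.
n = 90: 90 = 2 × 45; 91 = 7 × 13; 92 = 2 × 46; 93 = 3 × 31; 94 = 2 × 47; 95 = 5 × 19 — all composite.
Thus n = 90 disproves the claim, and no smaller n works.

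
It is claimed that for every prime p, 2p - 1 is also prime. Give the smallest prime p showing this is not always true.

p = 2: 2p - 1 = 3, prime.
p = 3: 2p - 1 = 5, prime.
p = 5: 2p - 1 = 9 = 3 × 3, not prime.

p = 5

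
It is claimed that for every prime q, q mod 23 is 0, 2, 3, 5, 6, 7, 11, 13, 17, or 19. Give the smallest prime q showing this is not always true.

Check each prime q in order until the claim fails.
For q = 2, 3, 5, 7, 11, 13, 17, 19, 23, 29 the conclusion holds.
q = 31: 31 mod 23 = 8 — not in {0, 2, 3, 5, 6, 7, 11, 13, 17, 19}.
So q = 31 is the smallest counterexample.

q = 31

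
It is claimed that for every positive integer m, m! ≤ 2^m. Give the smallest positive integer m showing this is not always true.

m = 4

A counterexample is any positive integer m such that m! > 2^m; we check each in order.
For m = 1, 2, 3 the conclusion holds.
m = 4: m! = 24 and 2^m = 16, so 24 > 16.
So m = 4 is the smallest counterexample.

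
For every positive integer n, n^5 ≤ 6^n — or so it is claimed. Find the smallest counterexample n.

n = 3

Check each positive integer n in order until n^5 > 6^n.
n = 1: n^5 = 1 and 6^n = 6, so 1 ≤ 6.
n = 2: n^5 = 32 and 6^n = 36, so 32 ≤ 36.
n = 3: n^5 = 243 and 6^n = 216, so 243 > 216.
So n = 3 is the smallest counterexample.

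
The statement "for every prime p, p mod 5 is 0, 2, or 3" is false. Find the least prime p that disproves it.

A counterexample is any prime p such that the claim fails; we check each in order.
For p = 2, 3, 5, 7 the conclusion holds.
p = 11: 11 mod 5 = 1 — not in {0, 2, 3}.

p = 11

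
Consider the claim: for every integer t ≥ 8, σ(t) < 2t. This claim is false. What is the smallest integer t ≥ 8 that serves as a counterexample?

t = 12

We need the least integer t ≥ 8 for which the claim fails.
For t = 8, 9, 10, 11 the conclusion holds.
t = 12: σ(12) = 28; 28 ≥ 24.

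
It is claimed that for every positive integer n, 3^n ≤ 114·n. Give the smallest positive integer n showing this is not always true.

A counterexample is any positive integer n such that 3^n > 114·n; we check each in order.
For n = 1, 2, 3, 4, 5 the conclusion holds.
n = 6: 3^n = 729 and 114·n = 684, so 729 > 684.

n = 6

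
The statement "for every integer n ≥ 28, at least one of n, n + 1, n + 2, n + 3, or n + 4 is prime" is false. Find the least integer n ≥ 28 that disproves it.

Check each integer n ≥ 28 in order until n, n + 1, n + 2, n + 3, n + 4 are all composite.
For n = 28, 29, 30, 31 the conclusion holds.
n = 32: 32 = 2 × 16; 33 = 3 × 11; 34 = 2 × 17; 35 = 5 × 7; 36 = 2 × 18 — all composite.
So n = 32 is the smallest counterexample.

n = 32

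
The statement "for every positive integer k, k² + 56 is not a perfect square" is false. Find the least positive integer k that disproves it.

We need the least positive integer k for which k² + 56 is a perfect square.
The first 4 eligible values, up to k = 4, all satisfy the conclusion.
k = 5: 5² + 56 = 81 = 9², a perfect square.
Thus k = 5 disproves the claim, and no smaller k works.

k = 5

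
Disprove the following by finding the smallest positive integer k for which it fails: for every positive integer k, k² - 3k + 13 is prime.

k = 12

We need the least positive integer k for which k² - 3k + 13 is not prime.
The first 11 eligible values, up to k = 11, all satisfy the conclusion.
k = 12: k² - 3k + 13 = 121 = 11 × 11, composite.
So k = 12 is the smallest counterexample.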